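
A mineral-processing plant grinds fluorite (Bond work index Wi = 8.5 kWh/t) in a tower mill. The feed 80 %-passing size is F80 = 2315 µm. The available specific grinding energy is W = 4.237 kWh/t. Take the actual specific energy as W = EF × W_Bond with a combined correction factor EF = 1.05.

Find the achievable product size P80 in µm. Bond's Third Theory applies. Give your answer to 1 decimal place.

Bond:  W = 10 Wi (1/√P − 1/√F)
W_Bond = W / EF = 4.237 / 1.05 = 4.0352 kWh/t
⇒ 1/√P80 = W_Bond/(10 Wi) + 1/√F80
  = 4.0352/(10·8.5) + 1/√2315 = 0.047473 + 0.020784 = 0.068257
P80 = (1/0.068257)² = 14.6505² = 214.64 µm

P80 = 214.6 µm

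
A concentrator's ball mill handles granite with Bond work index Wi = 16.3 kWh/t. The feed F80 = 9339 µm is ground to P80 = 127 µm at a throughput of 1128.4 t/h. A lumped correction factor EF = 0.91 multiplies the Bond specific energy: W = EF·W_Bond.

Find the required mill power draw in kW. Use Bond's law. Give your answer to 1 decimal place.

W_Bond = 10·Wi·(1/√P₈₀ − 1/√F₈₀)
W = 10·16.3·(1/√127 − 1/√9339) = 10·16.3·(0.078388) = 12.7772 kWh/t
Corrected W = EF·W_Bond = 0.91·12.7772 = 11.6273 kWh/t
Power = W × throughput = 11.6273 kWh/t × 1128.4 t/h = 13120.2 kW

P = 13120.2 kW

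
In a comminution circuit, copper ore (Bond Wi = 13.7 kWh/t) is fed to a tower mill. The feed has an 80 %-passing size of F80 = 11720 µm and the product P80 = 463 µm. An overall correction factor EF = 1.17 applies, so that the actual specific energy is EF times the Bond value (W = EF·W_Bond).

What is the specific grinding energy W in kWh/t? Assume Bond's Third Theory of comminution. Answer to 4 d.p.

W = 5.9687 kWh/t

W = 10·Wi·(P80^(-½) − F80^(-½))
1/√463 = 0.046474;  1/√11720 = 0.009237
W = 10·13.7·(0.046474 − 0.009237) = 5.1014 kWh/t
Corrected W = EF·W_Bond = 1.17·5.1014 = 5.9687 kWh/t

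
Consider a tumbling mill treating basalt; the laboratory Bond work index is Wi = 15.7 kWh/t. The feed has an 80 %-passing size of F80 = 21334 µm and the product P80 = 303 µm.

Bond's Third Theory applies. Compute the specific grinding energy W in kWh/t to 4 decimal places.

W = 7.9445 kWh/t

W = 10 Wi (1/√P80 − 1/√F80)  [Bond]
1/√303 = 0.057448;  1/√21334 = 0.006846
W = 10·15.7·(0.057448 − 0.006846) = 7.9445 kWh/t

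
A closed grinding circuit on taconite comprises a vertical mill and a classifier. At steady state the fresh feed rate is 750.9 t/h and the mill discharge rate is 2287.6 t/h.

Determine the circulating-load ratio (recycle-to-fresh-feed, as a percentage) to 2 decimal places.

CL = 204.65 %

Discharge = new feed + return, hence
R = M − F = 2287.6 − 750.9 = 1536.7 t/h
CL = 100·R/F = 100·1536.7/750.9 = 204.65 %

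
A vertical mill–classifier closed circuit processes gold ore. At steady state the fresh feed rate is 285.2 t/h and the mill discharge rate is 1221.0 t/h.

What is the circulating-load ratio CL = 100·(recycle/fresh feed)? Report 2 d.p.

CL = 328.12 %

Steady state: M = F + R.
R = M − F = 1221.0 − 285.2 = 935.8 t/h
CL = 100·R/F = 100·935.8/285.2 = 328.12 %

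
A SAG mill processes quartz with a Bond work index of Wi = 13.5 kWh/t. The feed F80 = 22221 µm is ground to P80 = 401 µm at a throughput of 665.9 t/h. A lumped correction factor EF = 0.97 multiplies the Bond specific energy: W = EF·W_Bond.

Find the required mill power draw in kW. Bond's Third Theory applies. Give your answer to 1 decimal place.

P = 3769.6 kW

W = 10·Wi·(P80^(-½) − F80^(-½))
W = 10·13.5·(1/√401 − 1/√22221) = 10·13.5·(0.043229) = 5.8359 kWh/t
Apply correction: 5.8359 × 0.97 = 5.6609 kWh/t
P = W·T = 5.6609·665.9 = 3769.6 kW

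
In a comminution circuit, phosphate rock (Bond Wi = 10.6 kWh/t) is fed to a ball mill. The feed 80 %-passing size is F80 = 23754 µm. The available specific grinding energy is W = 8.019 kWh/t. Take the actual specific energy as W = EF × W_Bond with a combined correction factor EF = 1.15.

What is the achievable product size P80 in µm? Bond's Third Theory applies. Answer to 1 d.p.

P80 = 191.5 µm

W = 10·Wi·[P80^(−½) − F80^(−½)]
W_Bond = W / EF = 8.019 / 1.15 = 6.9730 kWh/t
P80^(−½) = W_Bond/(10 Wi) + F80^(−½)
  = 6.9730/(10·10.6) + 1/√23754 = 0.065783 + 0.006488 = 0.072272
P80 = (1/0.072272)² = 13.8367² = 191.45 µm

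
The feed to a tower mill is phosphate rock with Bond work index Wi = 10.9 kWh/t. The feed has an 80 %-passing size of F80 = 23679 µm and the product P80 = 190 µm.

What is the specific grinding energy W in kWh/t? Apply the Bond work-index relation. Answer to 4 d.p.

W = 7.1993 kWh/t

W = 10 Wi / √P80 − 10 Wi / √F80
1/√190 = 0.072548;  1/√23679 = 0.006499
W = 10·10.9·(0.072548 − 0.006499) = 7.1993 kWh/t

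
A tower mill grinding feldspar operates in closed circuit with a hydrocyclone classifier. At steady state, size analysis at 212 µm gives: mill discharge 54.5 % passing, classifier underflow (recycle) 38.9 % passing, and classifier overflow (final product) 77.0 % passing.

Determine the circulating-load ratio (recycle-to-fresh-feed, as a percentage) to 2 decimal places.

Classifier node, passing 212 µm:
(1+r)d = ru + o → r = (o−d)/(d−u)
r = (77.0 − 54.5)/(54.5 − 38.9) = 22.5/15.6 = 1.4423
CL = 100·r = 144.23 %

CL = 144.23 %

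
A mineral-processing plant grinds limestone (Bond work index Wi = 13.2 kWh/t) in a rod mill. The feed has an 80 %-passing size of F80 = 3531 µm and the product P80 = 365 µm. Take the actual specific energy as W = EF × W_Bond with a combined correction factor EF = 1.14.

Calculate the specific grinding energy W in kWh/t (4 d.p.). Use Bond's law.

W = 5.3441 kWh/t

Bond:  W = 10 Wi (1/√P − 1/√F)
1/√365 = 0.052342;  1/√3531 = 0.016829
W = 10·13.2·(0.052342 − 0.016829) = 4.6878 kWh/t
With EF = 1.14: W = 4.6878·1.14 = 5.3441 kWh/t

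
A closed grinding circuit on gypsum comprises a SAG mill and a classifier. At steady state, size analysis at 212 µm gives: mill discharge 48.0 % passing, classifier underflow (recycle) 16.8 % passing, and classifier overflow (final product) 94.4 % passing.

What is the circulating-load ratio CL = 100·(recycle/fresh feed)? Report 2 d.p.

Classifier node, passing 212 µm:
(1+r)·d = r·u + o ⇒ r = (o−d)/(d−u)
r = (94.4 − 48.0)/(48.0 − 16.8) = 46.4/31.2 = 1.4872
CL = 100·r = 148.72 %

CL = 148.72 %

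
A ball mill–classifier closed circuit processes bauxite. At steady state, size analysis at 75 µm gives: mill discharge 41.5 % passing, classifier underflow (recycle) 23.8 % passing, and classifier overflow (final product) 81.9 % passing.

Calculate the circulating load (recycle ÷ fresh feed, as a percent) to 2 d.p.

CL = 228.25 %

Two-product formula at 75 µm:
Fd + Rd = Ru + Fo ⇒ R/F = (o−d)/(d−u)
r = (81.9 − 41.5)/(41.5 − 23.8) = 40.4/17.7 = 2.2825
CL = 100·r = 228.25 %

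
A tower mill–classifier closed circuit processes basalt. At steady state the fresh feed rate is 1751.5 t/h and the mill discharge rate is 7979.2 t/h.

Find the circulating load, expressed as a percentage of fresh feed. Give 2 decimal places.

CL = 355.56 %

Mill node: discharge = fresh + recycle.
R = M − F = 7979.2 − 1751.5 = 6227.7 t/h
CL = 100·R/F = 100·6227.7/1751.5 = 355.56 %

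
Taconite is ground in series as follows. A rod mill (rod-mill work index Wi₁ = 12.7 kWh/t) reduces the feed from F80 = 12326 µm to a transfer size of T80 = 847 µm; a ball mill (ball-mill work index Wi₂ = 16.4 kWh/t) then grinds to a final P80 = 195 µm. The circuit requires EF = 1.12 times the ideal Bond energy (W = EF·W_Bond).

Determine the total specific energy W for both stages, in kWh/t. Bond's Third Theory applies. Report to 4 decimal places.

W = 10 Wi (1/√P80 − 1/√F80)  [Bond]
Stage 1 (12326→847 µm, Wi₁=12.7): W₁ = 10·12.7·(0.034360 − 0.009007) = 3.2199 kWh/t
Stage 2 (847→195 µm, Wi₂=16.4): W₂ = 10·16.4·(0.071611 − 0.034360) = 6.1092 kWh/t
W = W₁ + W₂ = 3.2199 + 6.1092 = 9.3290 kWh/t
Corrected W = EF·W_Bond = 1.12·9.3290 = 10.4485 kWh/t

W = 10.4485 kWh/t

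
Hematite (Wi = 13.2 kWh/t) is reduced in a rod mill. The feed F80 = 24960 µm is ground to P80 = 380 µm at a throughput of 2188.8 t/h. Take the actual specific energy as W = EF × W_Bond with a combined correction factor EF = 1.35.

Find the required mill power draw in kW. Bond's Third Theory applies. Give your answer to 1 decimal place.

W_Bond = 10·Wi·(1/√P₈₀ − 1/√F₈₀)
W = 10·13.2·(1/√380 − 1/√24960) = 10·13.2·(0.044969) = 5.9359 kWh/t
With EF = 1.35: W = 5.9359·1.35 = 8.0135 kWh/t
P = W·T = 8.0135·2188.8 = 17540.0 kW

P = 17540.0 kW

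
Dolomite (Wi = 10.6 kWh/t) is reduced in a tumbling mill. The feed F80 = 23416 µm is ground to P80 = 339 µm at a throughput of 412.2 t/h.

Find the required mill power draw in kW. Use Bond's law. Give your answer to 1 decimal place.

Bond: W = 10·Wi·(1/√P80 − 1/√F80)
W = 10·10.6·(1/√339 − 1/√23416) = 10·10.6·(0.047778) = 5.0644 kWh/t
P_mill = W·ṁ = 5.0644·412.2 = 2087.6 kW

P = 2087.6 kW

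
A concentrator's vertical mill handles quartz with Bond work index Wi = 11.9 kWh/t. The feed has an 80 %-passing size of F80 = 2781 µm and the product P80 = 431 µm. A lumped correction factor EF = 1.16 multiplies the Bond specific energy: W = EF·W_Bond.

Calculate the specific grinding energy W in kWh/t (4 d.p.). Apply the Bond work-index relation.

W = 4.0315 kWh/t

W = 10·Wi·(P80^(-½) − F80^(-½))
1/√431 = 0.048168;  1/√2781 = 0.018963
W = 10·11.9·(0.048168 − 0.018963) = 3.4755 kWh/t
With EF = 1.16: W = 3.4755·1.16 = 4.0315 kWh/t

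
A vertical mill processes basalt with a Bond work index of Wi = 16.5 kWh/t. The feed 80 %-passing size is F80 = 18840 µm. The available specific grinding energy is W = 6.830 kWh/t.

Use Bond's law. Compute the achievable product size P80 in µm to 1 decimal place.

W = 10·Wi·(P80^(-½) − F80^(-½))
⇒ 1/√P80 = W/(10 Wi) + 1/√F80
  = 6.8300/(10·16.5) + 1/√18840 = 0.041394 + 0.007286 = 0.048679
P80 = (1/0.048679)² = 20.5426² = 422.00 µm

P80 = 422.0 µm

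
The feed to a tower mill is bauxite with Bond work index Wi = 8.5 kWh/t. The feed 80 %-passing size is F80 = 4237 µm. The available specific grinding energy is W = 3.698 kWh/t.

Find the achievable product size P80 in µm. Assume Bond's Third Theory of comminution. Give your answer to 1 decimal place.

Bond: W = 10·Wi·(1/√P80 − 1/√F80)
1/√P80 = 1/√F80 + W/(10·Wi)
  = 3.6980/(10·8.5) + 1/√4237 = 0.043506 + 0.015363 = 0.058869
P80 = (1/0.058869)² = 16.9870² = 288.56 µm

P80 = 288.6 µm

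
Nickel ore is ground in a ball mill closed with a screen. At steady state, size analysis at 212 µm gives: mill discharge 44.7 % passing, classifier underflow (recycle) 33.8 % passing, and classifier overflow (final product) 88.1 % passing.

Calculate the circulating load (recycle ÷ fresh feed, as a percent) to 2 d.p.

CL = 398.17 %

Mass balance on the −212 µm fraction:
(1+r)d = ru + o → r = (o−d)/(d−u)
r = (88.1 − 44.7)/(44.7 − 33.8) = 43.4/10.9 = 3.9817
CL = 100·r = 398.17 %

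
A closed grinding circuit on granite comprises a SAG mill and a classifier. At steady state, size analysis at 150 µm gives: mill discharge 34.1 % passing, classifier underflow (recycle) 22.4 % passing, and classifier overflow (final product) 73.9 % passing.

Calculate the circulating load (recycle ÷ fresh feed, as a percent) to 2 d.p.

Balance %-passing 150 µm (r = R/F):
(1+r)·d = r·u + o ⇒ r = (o−d)/(d−u)
r = (73.9 − 34.1)/(34.1 − 22.4) = 39.8/11.7 = 3.4017
CL = 100·r = 340.17 %

CL = 340.17 %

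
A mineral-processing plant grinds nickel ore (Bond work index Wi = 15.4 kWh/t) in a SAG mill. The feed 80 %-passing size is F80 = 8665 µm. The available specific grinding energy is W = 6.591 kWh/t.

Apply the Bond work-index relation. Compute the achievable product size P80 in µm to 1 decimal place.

W = 10·Wi·(P80^(-½) − F80^(-½))
⇒ 1/√P80 = W/(10 Wi) + 1/√F80
  = 6.5910/(10·15.4) + 1/√8665 = 0.042799 + 0.010743 = 0.053541
P80 = (1/0.053541)² = 18.6771² = 348.83 µm

P80 = 348.8 µm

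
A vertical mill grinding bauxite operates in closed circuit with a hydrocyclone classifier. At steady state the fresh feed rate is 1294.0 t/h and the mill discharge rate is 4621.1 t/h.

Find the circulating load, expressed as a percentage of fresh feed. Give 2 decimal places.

Steady state: M = F + R.
R = M − F = 4621.1 − 1294.0 = 3327.1 t/h
CL = 100·R/F = 100·3327.1/1294.0 = 257.12 %

CL = 257.12 %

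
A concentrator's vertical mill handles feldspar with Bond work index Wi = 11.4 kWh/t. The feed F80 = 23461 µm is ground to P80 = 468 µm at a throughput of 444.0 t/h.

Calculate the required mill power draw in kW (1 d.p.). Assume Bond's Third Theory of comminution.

P = 2009.3 kW

W = 10 Wi / √P80 − 10 Wi / √F80
W = 10·11.4·(1/√468 − 1/√23461) = 10·11.4·(0.039696) = 4.5254 kWh/t
P_mill = W·ṁ = 4.5254·444.0 = 2009.3 kW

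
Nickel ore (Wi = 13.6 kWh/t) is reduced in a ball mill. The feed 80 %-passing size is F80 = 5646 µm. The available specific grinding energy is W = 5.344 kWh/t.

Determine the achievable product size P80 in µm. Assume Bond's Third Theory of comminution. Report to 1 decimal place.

W = 10 Wi (1/√P80 − 1/√F80)  [Bond]
P80^(−½) = W/(10 Wi) + F80^(−½)
  = 5.3440/(10·13.6) + 1/√5646 = 0.039294 + 0.013309 = 0.052603
P80 = (1/0.052603)² = 19.0105² = 361.40 µm

P80 = 361.4 µm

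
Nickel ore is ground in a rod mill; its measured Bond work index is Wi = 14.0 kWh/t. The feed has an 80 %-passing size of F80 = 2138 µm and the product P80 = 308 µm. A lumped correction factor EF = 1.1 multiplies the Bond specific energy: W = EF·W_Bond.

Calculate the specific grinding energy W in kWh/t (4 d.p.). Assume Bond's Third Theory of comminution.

W = 10·Wi·(P80^(-½) − F80^(-½))
1/√308 = 0.056980;  1/√2138 = 0.021627
W = 10·14.0·(0.056980 − 0.021627) = 4.9495 kWh/t
Corrected W = EF·W_Bond = 1.1·4.9495 = 5.4444 kWh/t

W = 5.4444 kWh/t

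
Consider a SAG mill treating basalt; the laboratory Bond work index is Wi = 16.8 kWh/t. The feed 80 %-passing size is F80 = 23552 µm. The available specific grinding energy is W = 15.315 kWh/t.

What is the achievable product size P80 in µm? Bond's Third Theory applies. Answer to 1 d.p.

W_Bond = 10·Wi·(1/√P₈₀ − 1/√F₈₀)
P80^(−½) = W/(10 Wi) + F80^(−½)
  = 15.3150/(10·16.8) + 1/√23552 = 0.091161 + 0.006516 = 0.097677
P80 = (1/0.097677)² = 10.2378² = 104.81 µm

P80 = 104.8 µm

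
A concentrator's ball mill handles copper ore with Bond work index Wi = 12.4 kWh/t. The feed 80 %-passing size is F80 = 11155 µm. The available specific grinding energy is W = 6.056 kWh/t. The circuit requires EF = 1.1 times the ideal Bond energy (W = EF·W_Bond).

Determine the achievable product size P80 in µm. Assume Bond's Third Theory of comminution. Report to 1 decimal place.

P80 = 344.6 µm

W = 10·Wi·(P80^(-½) − F80^(-½))
W_Bond = W / EF = 6.056 / 1.1 = 5.5055 kWh/t
1/√P80 = 1/√F80 + W_Bond/(10·Wi)
  = 5.5055/(10·12.4) + 1/√11155 = 0.044399 + 0.009468 = 0.053867
P80 = (1/0.053867)² = 18.5642² = 344.63 µm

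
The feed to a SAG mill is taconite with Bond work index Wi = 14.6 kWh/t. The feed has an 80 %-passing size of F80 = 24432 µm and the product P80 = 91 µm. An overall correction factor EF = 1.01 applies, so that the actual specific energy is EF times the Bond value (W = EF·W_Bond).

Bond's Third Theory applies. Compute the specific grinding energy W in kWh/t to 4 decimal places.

W = 10·Wi·(P80^(-½) − F80^(-½))
1/√91 = 0.104828;  1/√24432 = 0.006398
W = 10·14.6·(0.104828 − 0.006398) = 14.3709 kWh/t
Corrected W = EF·W_Bond = 1.01·14.3709 = 14.5146 kWh/t

W = 14.5146 kWh/t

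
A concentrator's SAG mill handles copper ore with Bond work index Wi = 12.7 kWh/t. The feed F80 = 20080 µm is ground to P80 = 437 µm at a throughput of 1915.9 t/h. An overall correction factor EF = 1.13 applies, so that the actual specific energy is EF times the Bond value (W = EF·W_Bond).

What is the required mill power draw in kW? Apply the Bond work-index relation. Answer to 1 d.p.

P = 11212.4 kW

W_Bond = 10·Wi·(1/√P₈₀ − 1/√F₈₀)
W = 10·12.7·(1/√437 − 1/√20080) = 10·12.7·(0.040780) = 5.1790 kWh/t
Apply correction: 5.1790 × 1.13 = 5.8523 kWh/t
P_mill = W·ṁ = 5.8523·1915.9 = 11212.4 kW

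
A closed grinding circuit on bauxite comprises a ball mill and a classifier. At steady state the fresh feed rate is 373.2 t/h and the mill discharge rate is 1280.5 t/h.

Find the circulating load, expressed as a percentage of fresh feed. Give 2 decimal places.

Steady state: M = F + R.
R = M − F = 1280.5 − 373.2 = 907.3 t/h
CL = 100·R/F = 100·907.3/373.2 = 243.11 %

CL = 243.11 %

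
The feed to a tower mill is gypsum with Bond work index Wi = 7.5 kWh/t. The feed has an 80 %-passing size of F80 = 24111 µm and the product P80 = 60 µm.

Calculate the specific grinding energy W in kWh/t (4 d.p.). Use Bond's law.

W = 9.1995 kWh/t

W_Bond = 10·Wi·(1/√P₈₀ − 1/√F₈₀)
1/√60 = 0.129099;  1/√24111 = 0.006440
W = 10·7.5·(0.129099 − 0.006440) = 9.1995 kWh/t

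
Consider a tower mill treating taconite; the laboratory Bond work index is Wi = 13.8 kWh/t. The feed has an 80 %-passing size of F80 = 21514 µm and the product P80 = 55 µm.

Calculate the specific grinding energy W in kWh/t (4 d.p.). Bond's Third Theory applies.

Bond:  W = 10 Wi (1/√P − 1/√F)
1/√55 = 0.134840;  1/√21514 = 0.006818
W = 10·13.8·(0.134840 − 0.006818) = 17.6671 kWh/t

W = 17.6671 kWh/t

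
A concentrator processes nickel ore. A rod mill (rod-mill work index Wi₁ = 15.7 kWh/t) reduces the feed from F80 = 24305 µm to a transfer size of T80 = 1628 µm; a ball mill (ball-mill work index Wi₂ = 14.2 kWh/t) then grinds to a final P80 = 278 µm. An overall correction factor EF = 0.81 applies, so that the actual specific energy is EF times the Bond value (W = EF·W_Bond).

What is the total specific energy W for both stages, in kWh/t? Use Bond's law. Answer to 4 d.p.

W = 6.3839 kWh/t

W = 10 Wi (P80^-0.5 − F80^-0.5)
Stage 1 (24305→1628 µm, Wi₁=15.7): W₁ = 10·15.7·(0.024784 − 0.006414) = 2.8840 kWh/t
Stage 2 (1628→278 µm, Wi₂=14.2): W₂ = 10·14.2·(0.059976 − 0.024784) = 4.9973 kWh/t
W = W₁ + W₂ = 2.8840 + 4.9973 = 7.8813 kWh/t
W_actual = 0.81 × 7.8813 = 6.3839 kWh/t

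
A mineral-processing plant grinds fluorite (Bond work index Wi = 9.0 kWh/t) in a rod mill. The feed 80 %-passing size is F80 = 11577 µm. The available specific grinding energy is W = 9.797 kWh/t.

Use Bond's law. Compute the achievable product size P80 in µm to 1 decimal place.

W = 10·Wi·(P80^(-½) − F80^(-½))
1/√P80 = 1/√F80 + W/(10·Wi)
  = 9.7970/(10·9.0) + 1/√11577 = 0.108856 + 0.009294 = 0.118150
P80 = (1/0.118150)² = 8.4639² = 71.64 µm

P80 = 71.6 µm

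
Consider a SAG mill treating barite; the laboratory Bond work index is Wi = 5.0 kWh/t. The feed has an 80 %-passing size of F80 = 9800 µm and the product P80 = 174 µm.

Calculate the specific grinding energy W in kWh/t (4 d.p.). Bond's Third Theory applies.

W = 10 Wi (P80^-0.5 − F80^-0.5)
1/√174 = 0.075810;  1/√9800 = 0.010102
W = 10·5.0·(0.075810 − 0.010102) = 3.2854 kWh/t

W = 3.2854 kWh/t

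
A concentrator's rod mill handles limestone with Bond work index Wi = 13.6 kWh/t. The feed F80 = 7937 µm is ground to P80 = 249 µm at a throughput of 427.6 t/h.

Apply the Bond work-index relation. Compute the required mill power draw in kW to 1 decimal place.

P = 3032.6 kW

Bond: W = 10·Wi·(1/√P80 − 1/√F80)
W = 10·13.6·(1/√249 − 1/√7937) = 10·13.6·(0.052148) = 7.0921 kWh/t
P = W·T = 7.0921·427.6 = 3032.6 kW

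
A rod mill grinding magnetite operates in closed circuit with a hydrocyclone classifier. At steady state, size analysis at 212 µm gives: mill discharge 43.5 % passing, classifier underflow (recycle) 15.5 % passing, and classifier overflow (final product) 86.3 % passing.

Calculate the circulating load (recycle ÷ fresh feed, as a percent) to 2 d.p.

Classifier node, passing 212 µm:
Fd + Rd = Ru + Fo ⇒ R/F = (o−d)/(d−u)
r = (86.3 − 43.5)/(43.5 − 15.5) = 42.8/28.0 = 1.5286
CL = 100·r = 152.86 %

CL = 152.86 %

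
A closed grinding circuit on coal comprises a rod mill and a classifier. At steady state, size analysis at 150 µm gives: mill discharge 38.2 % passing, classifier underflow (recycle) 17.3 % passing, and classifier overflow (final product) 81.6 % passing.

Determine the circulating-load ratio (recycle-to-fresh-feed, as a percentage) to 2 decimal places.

Balance %-passing 150 µm (r = R/F):
(1+r)·d = r·u + o ⇒ r = (o−d)/(d−u)
r = (81.6 − 38.2)/(38.2 − 17.3) = 43.4/20.9 = 2.0766
CL = 100·r = 207.66 %

CL = 207.66 %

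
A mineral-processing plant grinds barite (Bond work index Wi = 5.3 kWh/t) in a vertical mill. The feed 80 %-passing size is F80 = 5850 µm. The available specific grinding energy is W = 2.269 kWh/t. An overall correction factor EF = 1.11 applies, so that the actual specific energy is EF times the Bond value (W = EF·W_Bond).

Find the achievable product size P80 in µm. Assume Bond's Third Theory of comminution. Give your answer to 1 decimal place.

W_Bond = 10·Wi·(1/√P₈₀ − 1/√F₈₀)
W_Bond = W / EF = 2.269 / 1.11 = 2.0441 kWh/t
P80^-0.5 = F80^-0.5 + W_Bond/(10 Wi)
  = 2.0441/(10·5.3) + 1/√5850 = 0.038569 + 0.013074 = 0.051643
P80 = (1/0.051643)² = 19.3636² = 374.95 µm

P80 = 375.0 µm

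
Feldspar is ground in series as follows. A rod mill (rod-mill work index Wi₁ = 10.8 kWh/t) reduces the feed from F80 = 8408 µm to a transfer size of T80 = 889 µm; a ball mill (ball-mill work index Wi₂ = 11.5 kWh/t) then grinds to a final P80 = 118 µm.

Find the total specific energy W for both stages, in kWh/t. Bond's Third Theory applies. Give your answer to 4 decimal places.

W = 10 Wi (P80^-0.5 − F80^-0.5)
Stage 1 (8408→889 µm, Wi₁=10.8): W₁ = 10·10.8·(0.033539 − 0.010906) = 2.4444 kWh/t
Stage 2 (889→118 µm, Wi₂=11.5): W₂ = 10·11.5·(0.092057 − 0.033539) = 6.7296 kWh/t
W = W₁ + W₂ = 2.4444 + 6.7296 = 9.1740 kWh/t

W = 9.1740 kWh/t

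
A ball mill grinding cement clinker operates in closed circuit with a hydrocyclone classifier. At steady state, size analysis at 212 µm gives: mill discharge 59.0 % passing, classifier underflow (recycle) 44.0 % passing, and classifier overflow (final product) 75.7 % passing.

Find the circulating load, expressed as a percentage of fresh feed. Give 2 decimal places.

Two-product formula at 212 µm:
d + r·d = r·u + o → r(d−u) = o−d
r = (75.7 − 59.0)/(59.0 − 44.0) = 16.7/15.0 = 1.1133
CL = 100·r = 111.33 %

CL = 111.33 %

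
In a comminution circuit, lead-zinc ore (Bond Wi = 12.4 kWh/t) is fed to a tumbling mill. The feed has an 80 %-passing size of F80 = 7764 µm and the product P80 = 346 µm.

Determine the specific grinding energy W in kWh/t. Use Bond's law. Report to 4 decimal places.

W = 5.2590 kWh/t

W = 10 Wi (P80^-0.5 − F80^-0.5)
1/√346 = 0.053760;  1/√7764 = 0.011349
W = 10·12.4·(0.053760 − 0.011349) = 5.2590 kWh/t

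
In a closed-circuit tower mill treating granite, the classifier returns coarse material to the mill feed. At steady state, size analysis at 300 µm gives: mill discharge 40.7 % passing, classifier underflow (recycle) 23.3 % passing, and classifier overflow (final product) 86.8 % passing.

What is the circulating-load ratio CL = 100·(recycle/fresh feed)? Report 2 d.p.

Let r = R/F. Size balance at 300 µm:
Fd + Rd = Ru + Fo ⇒ R/F = (o−d)/(d−u)
r = (86.8 − 40.7)/(40.7 − 23.3) = 46.1/17.4 = 2.6494
CL = 100·r = 264.94 %

CL = 264.94 %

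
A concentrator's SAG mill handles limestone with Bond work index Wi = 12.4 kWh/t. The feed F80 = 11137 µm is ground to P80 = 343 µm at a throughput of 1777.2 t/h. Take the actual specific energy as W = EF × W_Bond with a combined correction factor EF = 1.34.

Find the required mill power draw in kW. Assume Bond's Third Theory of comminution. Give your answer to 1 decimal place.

Bond: W = 10·Wi·(1/√P80 − 1/√F80)
W = 10·12.4·(1/√343 − 1/√11137) = 10·12.4·(0.044519) = 5.5204 kWh/t
Apply correction: 5.5204 × 1.34 = 7.3973 kWh/t
Mill draw = 7.3973 × 1777.2 = 13146.5 kW

P = 13146.5 kW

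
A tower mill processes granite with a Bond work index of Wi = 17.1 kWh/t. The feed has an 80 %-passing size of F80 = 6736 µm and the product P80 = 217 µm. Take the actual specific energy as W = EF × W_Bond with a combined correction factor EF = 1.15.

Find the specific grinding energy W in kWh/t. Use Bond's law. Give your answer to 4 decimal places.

Bond: W = 10·Wi·(1/√P80 − 1/√F80)
1/√217 = 0.067884;  1/√6736 = 0.012184
W = 10·17.1·(0.067884 − 0.012184) = 9.5247 kWh/t
With EF = 1.15: W = 9.5247·1.15 = 10.9534 kWh/t

W = 10.9534 kWh/t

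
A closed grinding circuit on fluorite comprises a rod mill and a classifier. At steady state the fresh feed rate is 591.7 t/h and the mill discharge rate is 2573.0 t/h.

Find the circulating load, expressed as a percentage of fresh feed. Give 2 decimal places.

CL = 334.85 %

M = F + R at steady state, so:
R = M − F = 2573.0 − 591.7 = 1981.3 t/h
CL = 100·R/F = 100·1981.3/591.7 = 334.85 %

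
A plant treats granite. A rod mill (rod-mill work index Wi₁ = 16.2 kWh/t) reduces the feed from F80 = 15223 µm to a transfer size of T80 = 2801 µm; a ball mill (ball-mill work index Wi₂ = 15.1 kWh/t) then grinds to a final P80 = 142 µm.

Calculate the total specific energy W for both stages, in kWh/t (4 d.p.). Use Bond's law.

W = 10 Wi (P80^-0.5 − F80^-0.5)
Stage 1 (15223→2801 µm, Wi₁=16.2): W₁ = 10·16.2·(0.018895 − 0.008105) = 1.7480 kWh/t
Stage 2 (2801→142 µm, Wi₂=15.1): W₂ = 10·15.1·(0.083918 − 0.018895) = 9.8185 kWh/t
W = W₁ + W₂ = 1.7480 + 9.8185 = 11.5665 kWh/t

W = 11.5665 kWh/t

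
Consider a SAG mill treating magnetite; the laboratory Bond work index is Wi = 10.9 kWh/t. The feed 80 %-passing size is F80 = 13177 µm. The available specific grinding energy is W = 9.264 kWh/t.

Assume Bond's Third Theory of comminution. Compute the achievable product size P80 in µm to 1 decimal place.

P80 = 113.9 µm

W = 10 Wi (1/√P80 − 1/√F80)  [Bond]
P80^(−½) = W/(10 Wi) + F80^(−½)
  = 9.2640/(10·10.9) + 1/√13177 = 0.084991 + 0.008711 = 0.093702
P80 = (1/0.093702)² = 10.6721² = 113.89 µm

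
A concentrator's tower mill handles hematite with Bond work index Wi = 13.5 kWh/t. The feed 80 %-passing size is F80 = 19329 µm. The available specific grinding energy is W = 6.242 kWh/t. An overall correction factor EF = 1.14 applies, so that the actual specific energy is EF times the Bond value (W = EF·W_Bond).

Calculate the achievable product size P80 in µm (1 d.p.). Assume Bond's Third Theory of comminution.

P80 = 438.6 µm

Bond: W = 10·Wi·(1/√P80 − 1/√F80)
W_Bond = W / EF = 6.242 / 1.14 = 5.4754 kWh/t
⇒ 1/√P80 = W_Bond/(10 Wi) + 1/√F80
  = 5.4754/(10·13.5) + 1/√19329 = 0.040559 + 0.007193 = 0.047752
P80 = (1/0.047752)² = 20.9417² = 438.56 µm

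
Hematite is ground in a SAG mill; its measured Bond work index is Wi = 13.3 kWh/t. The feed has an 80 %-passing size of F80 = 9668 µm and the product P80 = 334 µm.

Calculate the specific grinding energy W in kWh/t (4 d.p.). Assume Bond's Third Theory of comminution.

W = 5.9248 kWh/t

W_Bond = 10·Wi·(1/√P₈₀ − 1/√F₈₀)
1/√334 = 0.054718;  1/√9668 = 0.010170
W = 10·13.3·(0.054718 − 0.010170) = 5.9248 kWh/t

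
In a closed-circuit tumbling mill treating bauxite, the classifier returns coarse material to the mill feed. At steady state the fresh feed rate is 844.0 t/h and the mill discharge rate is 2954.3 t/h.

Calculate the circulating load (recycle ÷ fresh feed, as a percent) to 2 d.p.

CL = 250.04 %

Discharge = new feed + return, hence
R = M − F = 2954.3 − 844.0 = 2110.3 t/h
CL = 100·R/F = 100·2110.3/844.0 = 250.04 %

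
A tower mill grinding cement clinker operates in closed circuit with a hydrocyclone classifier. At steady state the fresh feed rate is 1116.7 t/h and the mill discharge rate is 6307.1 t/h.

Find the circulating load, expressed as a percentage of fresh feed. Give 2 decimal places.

Discharge = new feed + return, hence
R = M − F = 6307.1 − 1116.7 = 5190.4 t/h
CL = 100·R/F = 100·5190.4/1116.7 = 464.80 %

CL = 464.80 %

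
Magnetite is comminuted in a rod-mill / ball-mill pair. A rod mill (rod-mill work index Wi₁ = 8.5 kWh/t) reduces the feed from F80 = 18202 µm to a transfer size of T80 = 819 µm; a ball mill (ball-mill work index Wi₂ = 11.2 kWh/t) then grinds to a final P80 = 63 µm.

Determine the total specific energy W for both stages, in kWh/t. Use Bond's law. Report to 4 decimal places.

W = 10 Wi (1/√P80 − 1/√F80)  [Bond]
Stage 1 (18202→819 µm, Wi₁=8.5): W₁ = 10·8.5·(0.034943 − 0.007412) = 2.3401 kWh/t
Stage 2 (819→63 µm, Wi₂=11.2): W₂ = 10·11.2·(0.125988 − 0.034943) = 10.1971 kWh/t
W = W₁ + W₂ = 2.3401 + 10.1971 = 12.5372 kWh/t

W = 12.5372 kWh/t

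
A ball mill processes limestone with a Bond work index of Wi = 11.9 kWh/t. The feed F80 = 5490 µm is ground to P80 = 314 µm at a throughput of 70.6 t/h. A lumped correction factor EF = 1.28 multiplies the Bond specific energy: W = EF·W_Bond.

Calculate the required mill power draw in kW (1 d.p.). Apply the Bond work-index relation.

W = 10 Wi / √P80 − 10 Wi / √F80
W = 10·11.9·(1/√314 − 1/√5490) = 10·11.9·(0.042937) = 5.1095 kWh/t
W_actual = 1.28 × 5.1095 = 6.5402 kWh/t
Mill draw = 6.5402 × 70.6 = 461.7 kW

P = 461.7 kW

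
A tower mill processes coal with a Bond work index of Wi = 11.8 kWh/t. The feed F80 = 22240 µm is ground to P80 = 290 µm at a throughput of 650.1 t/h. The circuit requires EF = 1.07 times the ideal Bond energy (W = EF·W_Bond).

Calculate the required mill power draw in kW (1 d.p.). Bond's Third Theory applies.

W = 10 Wi / √P80 − 10 Wi / √F80
W = 10·11.8·(1/√290 − 1/√22240) = 10·11.8·(0.052016) = 6.1379 kWh/t
W_actual = 1.07 × 6.1379 = 6.5676 kWh/t
P = W·T = 6.5676·650.1 = 4269.6 kW

P = 4269.6 kW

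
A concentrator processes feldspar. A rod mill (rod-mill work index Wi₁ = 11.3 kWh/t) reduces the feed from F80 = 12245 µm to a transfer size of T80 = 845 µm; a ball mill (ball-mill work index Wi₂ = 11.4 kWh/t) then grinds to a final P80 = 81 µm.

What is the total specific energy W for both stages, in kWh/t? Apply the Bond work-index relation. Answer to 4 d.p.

W = 11.6111 kWh/t

W = 10 Wi (1/√P80 − 1/√F80)  [Bond]
Stage 1 (12245→845 µm, Wi₁=11.3): W₁ = 10·11.3·(0.034401 − 0.009037) = 2.8661 kWh/t
Stage 2 (845→81 µm, Wi₂=11.4): W₂ = 10·11.4·(0.111111 − 0.034401) = 8.7449 kWh/t
W = W₁ + W₂ = 2.8661 + 8.7449 = 11.6111 kWh/t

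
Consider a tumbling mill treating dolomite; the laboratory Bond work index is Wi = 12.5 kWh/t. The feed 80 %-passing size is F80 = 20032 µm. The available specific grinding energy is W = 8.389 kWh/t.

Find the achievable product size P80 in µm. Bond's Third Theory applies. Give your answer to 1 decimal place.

Bond:  W = 10 Wi (1/√P − 1/√F)
⇒ 1/√P80 = W/(10 Wi) + 1/√F80
  = 8.3890/(10·12.5) + 1/√20032 = 0.067112 + 0.007065 = 0.074177
P80 = (1/0.074177)² = 13.4812² = 181.74 µm

P80 = 181.7 µm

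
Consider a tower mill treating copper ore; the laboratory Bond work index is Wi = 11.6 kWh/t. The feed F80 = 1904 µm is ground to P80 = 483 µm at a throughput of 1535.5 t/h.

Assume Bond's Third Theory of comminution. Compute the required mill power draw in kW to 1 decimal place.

P = 4022.6 kW

W = 10·Wi·(P80^(-½) − F80^(-½))
W = 10·11.6·(1/√483 − 1/√1904) = 10·11.6·(0.022584) = 2.6198 kWh/t
Power = W × throughput = 2.6198 kWh/t × 1535.5 t/h = 4022.6 kW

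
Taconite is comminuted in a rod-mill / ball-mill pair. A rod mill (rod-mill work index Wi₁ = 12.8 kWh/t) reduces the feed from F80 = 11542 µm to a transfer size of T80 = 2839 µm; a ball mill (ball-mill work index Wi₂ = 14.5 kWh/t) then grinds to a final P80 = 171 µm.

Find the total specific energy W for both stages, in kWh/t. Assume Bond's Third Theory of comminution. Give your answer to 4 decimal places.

W = 10 Wi (1/√P80 − 1/√F80)  [Bond]
Stage 1 (11542→2839 µm, Wi₁=12.8): W₁ = 10·12.8·(0.018768 − 0.009308) = 1.2109 kWh/t
Stage 2 (2839→171 µm, Wi₂=14.5): W₂ = 10·14.5·(0.076472 − 0.018768) = 8.3671 kWh/t
W = W₁ + W₂ = 1.2109 + 8.3671 = 9.5779 kWh/t

W = 9.5779 kWh/t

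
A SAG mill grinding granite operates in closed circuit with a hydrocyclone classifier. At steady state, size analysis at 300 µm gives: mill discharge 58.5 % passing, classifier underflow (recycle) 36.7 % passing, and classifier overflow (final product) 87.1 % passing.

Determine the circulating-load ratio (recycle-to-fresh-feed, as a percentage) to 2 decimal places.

Balance %-passing 300 µm (r = R/F):
r = (o − d)/(d − u)
r = (87.1 − 58.5)/(58.5 − 36.7) = 28.6/21.8 = 1.3119
CL = 100·r = 131.19 %

CL = 131.19 %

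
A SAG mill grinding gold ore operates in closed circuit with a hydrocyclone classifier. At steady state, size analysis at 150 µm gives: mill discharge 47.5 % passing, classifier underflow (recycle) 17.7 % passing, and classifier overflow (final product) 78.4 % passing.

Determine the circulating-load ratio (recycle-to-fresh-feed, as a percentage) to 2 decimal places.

CL = 103.69 %

Two-product formula at 150 µm:
(1+r)d = ru + o → r = (o−d)/(d−u)
r = (78.4 − 47.5)/(47.5 − 17.7) = 30.9/29.8 = 1.0369
CL = 100·r = 103.69 %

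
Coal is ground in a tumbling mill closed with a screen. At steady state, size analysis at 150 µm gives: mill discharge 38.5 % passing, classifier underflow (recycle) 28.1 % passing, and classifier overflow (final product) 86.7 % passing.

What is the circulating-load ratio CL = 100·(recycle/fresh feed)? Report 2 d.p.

Mass balance on the −150 µm fraction:
(1+r)d = ru + o → r = (o−d)/(d−u)
r = (86.7 − 38.5)/(38.5 − 28.1) = 48.2/10.4 = 4.6346
CL = 100·r = 463.46 %

CL = 463.46 %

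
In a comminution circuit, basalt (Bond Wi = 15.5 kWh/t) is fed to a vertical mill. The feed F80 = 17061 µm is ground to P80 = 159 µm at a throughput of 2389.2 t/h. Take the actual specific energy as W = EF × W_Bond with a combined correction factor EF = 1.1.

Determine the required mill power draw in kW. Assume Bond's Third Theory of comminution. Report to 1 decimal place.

P = 29186.9 kW

Bond:  W = 10 Wi (1/√P − 1/√F)
W = 10·15.5·(1/√159 − 1/√17061) = 10·15.5·(0.071649) = 11.1056 kWh/t
Corrected W = EF·W_Bond = 1.1·11.1056 = 12.2162 kWh/t
P = W·T = 12.2162·2389.2 = 29186.9 kW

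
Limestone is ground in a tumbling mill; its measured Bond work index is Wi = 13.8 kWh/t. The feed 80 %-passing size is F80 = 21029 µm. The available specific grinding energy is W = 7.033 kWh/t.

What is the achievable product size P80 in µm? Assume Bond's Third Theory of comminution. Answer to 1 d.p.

W_Bond = 10·Wi·(1/√P₈₀ − 1/√F₈₀)
P80^(−½) = W/(10 Wi) + F80^(−½)
  = 7.0330/(10·13.8) + 1/√21029 = 0.050964 + 0.006896 = 0.057860
P80 = (1/0.057860)² = 17.2832² = 298.71 µm

P80 = 298.7 µm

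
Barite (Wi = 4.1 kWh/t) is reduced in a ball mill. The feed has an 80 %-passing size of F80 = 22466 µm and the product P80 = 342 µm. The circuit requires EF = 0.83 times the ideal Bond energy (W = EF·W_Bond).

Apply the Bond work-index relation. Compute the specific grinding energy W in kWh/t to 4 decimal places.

W = 1.6131 kWh/t

W = 10·Wi·[P80^(−½) − F80^(−½)]
1/√342 = 0.054074;  1/√22466 = 0.006672
W = 10·4.1·(0.054074 − 0.006672) = 1.9435 kWh/t
Apply correction: 1.9435 × 0.83 = 1.6131 kWh/t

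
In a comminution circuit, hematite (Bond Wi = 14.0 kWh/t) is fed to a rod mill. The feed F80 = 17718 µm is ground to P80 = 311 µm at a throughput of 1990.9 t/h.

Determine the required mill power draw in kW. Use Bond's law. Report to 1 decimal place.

W = 10 Wi (1/√P80 − 1/√F80)  [Bond]
W = 10·14.0·(1/√311 − 1/√17718) = 10·14.0·(0.049192) = 6.8869 kWh/t
Mill draw = 6.8869 × 1990.9 = 13711.1 kW

P = 13711.1 kW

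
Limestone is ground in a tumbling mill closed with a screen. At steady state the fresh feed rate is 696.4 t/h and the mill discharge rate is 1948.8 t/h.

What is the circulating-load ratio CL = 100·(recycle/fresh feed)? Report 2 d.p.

CL = 179.84 %

Discharge = new feed + return, hence
R = M − F = 1948.8 − 696.4 = 1252.4 t/h
CL = 100·R/F = 100·1252.4/696.4 = 179.84 %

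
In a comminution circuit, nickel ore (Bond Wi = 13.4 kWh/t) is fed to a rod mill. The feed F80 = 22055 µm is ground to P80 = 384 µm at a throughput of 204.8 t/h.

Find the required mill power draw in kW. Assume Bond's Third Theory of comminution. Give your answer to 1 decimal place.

P = 1215.7 kW

Bond:  W = 10 Wi (1/√P − 1/√F)
W = 10·13.4·(1/√384 − 1/√22055) = 10·13.4·(0.044297) = 5.9359 kWh/t
Power = W × throughput = 5.9359 kWh/t × 204.8 t/h = 1215.7 kW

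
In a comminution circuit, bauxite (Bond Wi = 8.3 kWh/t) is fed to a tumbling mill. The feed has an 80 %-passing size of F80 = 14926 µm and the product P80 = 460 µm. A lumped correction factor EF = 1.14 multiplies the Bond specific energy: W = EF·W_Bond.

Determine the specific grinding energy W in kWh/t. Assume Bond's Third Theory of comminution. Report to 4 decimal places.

W_Bond = 10·Wi·(1/√P₈₀ − 1/√F₈₀)
1/√460 = 0.046625;  1/√14926 = 0.008185
W = 10·8.3·(0.046625 − 0.008185) = 3.1905 kWh/t
Corrected W = EF·W_Bond = 1.14·3.1905 = 3.6372 kWh/t

W = 3.6372 kWh/t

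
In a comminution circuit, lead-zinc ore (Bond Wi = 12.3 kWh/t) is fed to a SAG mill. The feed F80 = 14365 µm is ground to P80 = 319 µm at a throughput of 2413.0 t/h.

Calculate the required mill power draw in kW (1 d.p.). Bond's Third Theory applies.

W_Bond = 10·Wi·(1/√P₈₀ − 1/√F₈₀)
W = 10·12.3·(1/√319 − 1/√14365) = 10·12.3·(0.047646) = 5.8604 kWh/t
P = W·T = 5.8604·2413.0 = 14141.2 kW

P = 14141.2 kW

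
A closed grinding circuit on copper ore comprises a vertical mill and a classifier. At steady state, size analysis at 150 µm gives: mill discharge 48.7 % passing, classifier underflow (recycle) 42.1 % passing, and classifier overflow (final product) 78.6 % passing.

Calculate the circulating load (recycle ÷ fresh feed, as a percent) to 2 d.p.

Two-product formula at 150 µm:
Fd + Rd = Ru + Fo ⇒ R/F = (o−d)/(d−u)
r = (78.6 − 48.7)/(48.7 − 42.1) = 29.9/6.6 = 4.5303
CL = 100·r = 453.03 %

CL = 453.03 %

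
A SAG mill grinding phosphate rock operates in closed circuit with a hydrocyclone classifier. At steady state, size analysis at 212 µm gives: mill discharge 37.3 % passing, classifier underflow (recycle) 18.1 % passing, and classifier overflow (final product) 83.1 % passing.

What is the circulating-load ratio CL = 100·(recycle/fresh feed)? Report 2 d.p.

Mass balance on the −212 µm fraction:
Fd + Rd = Ru + Fo ⇒ R/F = (o−d)/(d−u)
r = (83.1 − 37.3)/(37.3 − 18.1) = 45.8/19.2 = 2.3854
CL = 100·r = 238.54 %

CL = 238.54 %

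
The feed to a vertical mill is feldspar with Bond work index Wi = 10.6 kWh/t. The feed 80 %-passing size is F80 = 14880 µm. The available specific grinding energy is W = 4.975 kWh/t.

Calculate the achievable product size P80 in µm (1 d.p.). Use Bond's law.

P80 = 329.0 µm

W = 10 Wi / √P80 − 10 Wi / √F80
⇒ 1/√P80 = W/(10 Wi) + 1/√F80
  = 4.9750/(10·10.6) + 1/√14880 = 0.046934 + 0.008198 = 0.055132
P80 = (1/0.055132)² = 18.1384² = 329.00 µm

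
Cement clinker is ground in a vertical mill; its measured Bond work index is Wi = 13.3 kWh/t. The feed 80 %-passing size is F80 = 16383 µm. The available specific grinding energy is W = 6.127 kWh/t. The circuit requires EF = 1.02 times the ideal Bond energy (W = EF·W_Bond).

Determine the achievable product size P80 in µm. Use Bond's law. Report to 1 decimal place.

W_Bond = 10·Wi·(1/√P₈₀ − 1/√F₈₀)
W_Bond = W / EF = 6.127 / 1.02 = 6.0069 kWh/t
1/√P80 = 1/√F80 + W_Bond/(10·Wi)
  = 6.0069/(10·13.3) + 1/√16383 = 0.045164 + 0.007813 = 0.052977
P80 = (1/0.052977)² = 18.8761² = 356.31 µm

P80 = 356.3 µm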